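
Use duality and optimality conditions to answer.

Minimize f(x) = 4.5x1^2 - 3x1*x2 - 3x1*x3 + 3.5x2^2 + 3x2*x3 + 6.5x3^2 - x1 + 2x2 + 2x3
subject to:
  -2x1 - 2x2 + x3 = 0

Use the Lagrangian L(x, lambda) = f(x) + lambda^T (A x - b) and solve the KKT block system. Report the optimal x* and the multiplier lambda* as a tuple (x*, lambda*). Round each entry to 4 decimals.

Form the Lagrangian:
  L(x, lambda) = (1/2) x^T Q x + c^T x + lambda^T (A x - b)
Stationarity (grad_x L = 0): Q x + c + A^T lambda = 0.
Primal feasibility: A x = b.

This gives the KKT block system:
  [ Q   A^T ] [ x     ]   [-c ]
  [ A    0  ] [ lambda ] = [ b ]

Solving the linear system:
  x*      = (0.0751, -0.1364, -0.1224)
  lambda* = (0.2263)
  f(x*)   = -0.2964

x* = (0.0751, -0.1364, -0.1224), lambda* = (0.2263)


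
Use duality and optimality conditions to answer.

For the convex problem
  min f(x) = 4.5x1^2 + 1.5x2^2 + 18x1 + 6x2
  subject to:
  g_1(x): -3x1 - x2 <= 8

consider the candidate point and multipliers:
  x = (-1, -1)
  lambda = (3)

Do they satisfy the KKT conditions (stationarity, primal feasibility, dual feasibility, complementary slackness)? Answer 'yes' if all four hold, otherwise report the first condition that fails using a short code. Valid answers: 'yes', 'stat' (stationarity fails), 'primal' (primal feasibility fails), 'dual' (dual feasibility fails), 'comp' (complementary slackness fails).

Gradient of f: grad f(x) = Q x + c = (9, 3)
Constraint values g_i(x) = a_i^T x - b_i:
  g_1((-1, -1)) = -4
Stationarity residual: grad f(x) + sum_i lambda_i a_i = (0, 0)
  -> stationarity OK
Primal feasibility (all g_i <= 0): OK
Dual feasibility (all lambda_i >= 0): OK
Complementary slackness (lambda_i * g_i(x) = 0 for all i): FAILS

Verdict: the first failing condition is complementary_slackness -> comp.

comp


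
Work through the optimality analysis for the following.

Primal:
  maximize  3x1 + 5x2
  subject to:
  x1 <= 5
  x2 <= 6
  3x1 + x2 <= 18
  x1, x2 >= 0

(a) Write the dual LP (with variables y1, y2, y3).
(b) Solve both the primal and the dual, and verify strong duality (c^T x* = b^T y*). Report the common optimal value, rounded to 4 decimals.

The standard primal-dual pair for 'max c^T x s.t. A x <= b, x >= 0' is:
  Dual:  min b^T y  s.t.  A^T y >= c,  y >= 0.

So the dual LP is:
  minimize  5y1 + 6y2 + 18y3
  subject to:
    y1 + 3y3 >= 3
    y2 + y3 >= 5
    y1, y2, y3 >= 0

Solving the primal: x* = (4, 6).
  primal value c^T x* = 42.
Solving the dual: y* = (0, 4, 1).
  dual value b^T y* = 42.
Strong duality: c^T x* = b^T y*. Confirmed.

42


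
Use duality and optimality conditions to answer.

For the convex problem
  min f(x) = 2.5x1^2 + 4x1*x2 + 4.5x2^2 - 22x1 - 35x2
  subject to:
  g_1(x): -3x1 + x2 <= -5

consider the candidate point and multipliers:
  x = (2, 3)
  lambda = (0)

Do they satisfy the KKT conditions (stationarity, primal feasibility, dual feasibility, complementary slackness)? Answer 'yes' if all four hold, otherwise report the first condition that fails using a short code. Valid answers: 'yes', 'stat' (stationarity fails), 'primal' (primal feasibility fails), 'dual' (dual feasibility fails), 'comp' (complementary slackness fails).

Gradient of f: grad f(x) = Q x + c = (0, 0)
Constraint values g_i(x) = a_i^T x - b_i:
  g_1((2, 3)) = 2
Stationarity residual: grad f(x) + sum_i lambda_i a_i = (0, 0)
  -> stationarity OK
Primal feasibility (all g_i <= 0): FAILS
Dual feasibility (all lambda_i >= 0): OK
Complementary slackness (lambda_i * g_i(x) = 0 for all i): OK

Verdict: the first failing condition is primal_feasibility -> primal.

primal


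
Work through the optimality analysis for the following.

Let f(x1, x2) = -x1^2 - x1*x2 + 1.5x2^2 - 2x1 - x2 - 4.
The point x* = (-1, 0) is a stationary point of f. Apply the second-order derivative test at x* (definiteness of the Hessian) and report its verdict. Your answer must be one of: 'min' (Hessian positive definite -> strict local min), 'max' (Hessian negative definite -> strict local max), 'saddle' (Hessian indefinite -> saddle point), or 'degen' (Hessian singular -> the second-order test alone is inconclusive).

Compute the Hessian H = grad^2 f:
  H = [[-2, -1], [-1, 3]]
Verify stationarity: grad f(x*) = H x* + g = (0, 0).
Eigenvalues of H: -2.1926, 3.1926.
Eigenvalues have mixed signs, so H is indefinite -> x* is a saddle point.

saddle


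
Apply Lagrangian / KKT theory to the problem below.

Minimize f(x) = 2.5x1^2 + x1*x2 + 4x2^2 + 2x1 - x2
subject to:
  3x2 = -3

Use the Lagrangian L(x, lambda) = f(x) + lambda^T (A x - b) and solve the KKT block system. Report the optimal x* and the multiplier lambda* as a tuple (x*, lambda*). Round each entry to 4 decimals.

Form the Lagrangian:
  L(x, lambda) = (1/2) x^T Q x + c^T x + lambda^T (A x - b)
Stationarity (grad_x L = 0): Q x + c + A^T lambda = 0.
Primal feasibility: A x = b.

This gives the KKT block system:
  [ Q   A^T ] [ x     ]   [-c ]
  [ A    0  ] [ lambda ] = [ b ]

Solving the linear system:
  x*      = (-0.2, -1)
  lambda* = (3.0667)
  f(x*)   = 4.9

x* = (-0.2, -1), lambda* = (3.0667)


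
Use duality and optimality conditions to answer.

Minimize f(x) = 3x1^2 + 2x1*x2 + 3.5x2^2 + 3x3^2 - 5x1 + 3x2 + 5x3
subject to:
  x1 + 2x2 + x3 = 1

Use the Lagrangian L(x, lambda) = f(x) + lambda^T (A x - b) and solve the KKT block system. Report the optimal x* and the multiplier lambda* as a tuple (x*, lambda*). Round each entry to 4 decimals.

Form the Lagrangian:
  L(x, lambda) = (1/2) x^T Q x + c^T x + lambda^T (A x - b)
Stationarity (grad_x L = 0): Q x + c + A^T lambda = 0.
Primal feasibility: A x = b.

This gives the KKT block system:
  [ Q   A^T ] [ x     ]   [-c ]
  [ A    0  ] [ lambda ] = [ b ]

Solving the linear system:
  x*      = (1.3068, 0.0227, -0.3523)
  lambda* = (-2.8864)
  f(x*)   = -2.6705

x* = (1.3068, 0.0227, -0.3523), lambda* = (-2.8864)


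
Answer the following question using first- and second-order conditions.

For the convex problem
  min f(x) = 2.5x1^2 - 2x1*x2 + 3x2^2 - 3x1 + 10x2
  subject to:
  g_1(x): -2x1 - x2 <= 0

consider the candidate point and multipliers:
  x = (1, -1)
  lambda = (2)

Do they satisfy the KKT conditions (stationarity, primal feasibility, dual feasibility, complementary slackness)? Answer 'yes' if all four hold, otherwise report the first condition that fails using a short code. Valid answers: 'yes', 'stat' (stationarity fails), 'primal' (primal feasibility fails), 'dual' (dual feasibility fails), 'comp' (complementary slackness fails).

Gradient of f: grad f(x) = Q x + c = (4, 2)
Constraint values g_i(x) = a_i^T x - b_i:
  g_1((1, -1)) = -1
Stationarity residual: grad f(x) + sum_i lambda_i a_i = (0, 0)
  -> stationarity OK
Primal feasibility (all g_i <= 0): OK
Dual feasibility (all lambda_i >= 0): OK
Complementary slackness (lambda_i * g_i(x) = 0 for all i): FAILS

Verdict: the first failing condition is complementary_slackness -> comp.

comp


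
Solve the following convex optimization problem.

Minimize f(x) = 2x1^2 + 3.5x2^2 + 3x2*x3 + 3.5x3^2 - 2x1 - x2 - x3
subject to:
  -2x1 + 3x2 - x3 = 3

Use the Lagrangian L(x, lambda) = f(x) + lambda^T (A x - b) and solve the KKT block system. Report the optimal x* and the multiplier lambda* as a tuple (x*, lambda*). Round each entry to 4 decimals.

Form the Lagrangian:
  L(x, lambda) = (1/2) x^T Q x + c^T x + lambda^T (A x - b)
Stationarity (grad_x L = 0): Q x + c + A^T lambda = 0.
Primal feasibility: A x = b.

This gives the KKT block system:
  [ Q   A^T ] [ x     ]   [-c ]
  [ A    0  ] [ lambda ] = [ b ]

Solving the linear system:
  x*      = (-0.0938, 0.8125, -0.375)
  lambda* = (-1.1875)
  f(x*)   = 1.6563

x* = (-0.0938, 0.8125, -0.375), lambda* = (-1.1875)


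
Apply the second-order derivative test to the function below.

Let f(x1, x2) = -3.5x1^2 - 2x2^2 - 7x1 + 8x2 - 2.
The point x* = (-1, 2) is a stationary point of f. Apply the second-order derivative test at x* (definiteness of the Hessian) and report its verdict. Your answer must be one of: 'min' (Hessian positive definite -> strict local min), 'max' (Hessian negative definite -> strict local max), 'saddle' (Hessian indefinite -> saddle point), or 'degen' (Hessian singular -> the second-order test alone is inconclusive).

Compute the Hessian H = grad^2 f:
  H = [[-7, 0], [0, -4]]
Verify stationarity: grad f(x*) = H x* + g = (0, 0).
Eigenvalues of H: -7, -4.
Both eigenvalues < 0, so H is negative definite -> x* is a strict local max.

max


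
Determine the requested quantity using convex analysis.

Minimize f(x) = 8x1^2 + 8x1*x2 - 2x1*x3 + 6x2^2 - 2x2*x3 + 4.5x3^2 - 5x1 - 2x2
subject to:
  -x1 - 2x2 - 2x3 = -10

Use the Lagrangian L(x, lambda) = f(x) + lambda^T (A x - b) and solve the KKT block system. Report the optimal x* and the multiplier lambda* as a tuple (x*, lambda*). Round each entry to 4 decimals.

Form the Lagrangian:
  L(x, lambda) = (1/2) x^T Q x + c^T x + lambda^T (A x - b)
Stationarity (grad_x L = 0): Q x + c + A^T lambda = 0.
Primal feasibility: A x = b.

This gives the KKT block system:
  [ Q   A^T ] [ x     ]   [-c ]
  [ A    0  ] [ lambda ] = [ b ]

Solving the linear system:
  x*      = (0.203, 2.1541, 2.7444)
  lambda* = (9.9925)
  f(x*)   = 47.3008

x* = (0.203, 2.1541, 2.7444), lambda* = (9.9925)


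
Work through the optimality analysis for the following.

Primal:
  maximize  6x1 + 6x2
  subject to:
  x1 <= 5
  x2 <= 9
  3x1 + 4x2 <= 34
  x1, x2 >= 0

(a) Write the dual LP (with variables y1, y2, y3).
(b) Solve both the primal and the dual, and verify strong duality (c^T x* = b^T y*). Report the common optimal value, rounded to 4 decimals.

The standard primal-dual pair for 'max c^T x s.t. A x <= b, x >= 0' is:
  Dual:  min b^T y  s.t.  A^T y >= c,  y >= 0.

So the dual LP is:
  minimize  5y1 + 9y2 + 34y3
  subject to:
    y1 + 3y3 >= 6
    y2 + 4y3 >= 6
    y1, y2, y3 >= 0

Solving the primal: x* = (5, 4.75).
  primal value c^T x* = 58.5.
Solving the dual: y* = (1.5, 0, 1.5).
  dual value b^T y* = 58.5.
Strong duality: c^T x* = b^T y*. Confirmed.

58.5


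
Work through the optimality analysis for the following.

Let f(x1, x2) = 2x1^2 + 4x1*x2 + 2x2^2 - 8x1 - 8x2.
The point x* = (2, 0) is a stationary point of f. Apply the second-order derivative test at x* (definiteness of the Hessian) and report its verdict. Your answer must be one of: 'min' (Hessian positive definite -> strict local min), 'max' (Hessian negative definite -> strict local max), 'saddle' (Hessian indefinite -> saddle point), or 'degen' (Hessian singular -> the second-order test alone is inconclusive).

Compute the Hessian H = grad^2 f:
  H = [[4, 4], [4, 4]]
Verify stationarity: grad f(x*) = H x* + g = (0, 0).
Eigenvalues of H: 0, 8.
H has a zero eigenvalue (singular; positive semidefinite but not definite), so H is neither positive definite, negative definite, nor indefinite. The second-order test alone is inconclusive -> degen.
(Indeed, f is constant along the null direction of H through x*, so x* is not a strict local extremum.)

degen


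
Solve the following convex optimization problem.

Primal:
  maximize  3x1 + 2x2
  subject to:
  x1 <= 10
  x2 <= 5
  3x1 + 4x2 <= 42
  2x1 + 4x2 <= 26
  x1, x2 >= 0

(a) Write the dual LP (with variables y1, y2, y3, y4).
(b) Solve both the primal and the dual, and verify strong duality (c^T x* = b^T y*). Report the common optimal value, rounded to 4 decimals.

The standard primal-dual pair for 'max c^T x s.t. A x <= b, x >= 0' is:
  Dual:  min b^T y  s.t.  A^T y >= c,  y >= 0.

So the dual LP is:
  minimize  10y1 + 5y2 + 42y3 + 26y4
  subject to:
    y1 + 3y3 + 2y4 >= 3
    y2 + 4y3 + 4y4 >= 2
    y1, y2, y3, y4 >= 0

Solving the primal: x* = (10, 1.5).
  primal value c^T x* = 33.
Solving the dual: y* = (2, 0, 0, 0.5).
  dual value b^T y* = 33.
Strong duality: c^T x* = b^T y*. Confirmed.

33


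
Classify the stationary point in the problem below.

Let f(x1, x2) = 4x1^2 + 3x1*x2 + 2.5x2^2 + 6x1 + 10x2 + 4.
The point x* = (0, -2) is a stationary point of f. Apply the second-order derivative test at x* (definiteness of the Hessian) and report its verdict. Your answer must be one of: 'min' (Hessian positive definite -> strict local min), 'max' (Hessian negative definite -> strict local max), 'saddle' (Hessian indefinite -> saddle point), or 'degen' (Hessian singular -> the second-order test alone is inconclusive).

Compute the Hessian H = grad^2 f:
  H = [[8, 3], [3, 5]]
Verify stationarity: grad f(x*) = H x* + g = (0, 0).
Eigenvalues of H: 3.1459, 9.8541.
Both eigenvalues > 0, so H is positive definite -> x* is a strict local min.

min


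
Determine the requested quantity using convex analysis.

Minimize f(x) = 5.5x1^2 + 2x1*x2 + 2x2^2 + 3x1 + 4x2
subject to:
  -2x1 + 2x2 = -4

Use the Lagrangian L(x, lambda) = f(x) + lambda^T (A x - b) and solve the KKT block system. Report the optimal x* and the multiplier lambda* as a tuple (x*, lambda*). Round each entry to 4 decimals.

Form the Lagrangian:
  L(x, lambda) = (1/2) x^T Q x + c^T x + lambda^T (A x - b)
Stationarity (grad_x L = 0): Q x + c + A^T lambda = 0.
Primal feasibility: A x = b.

This gives the KKT block system:
  [ Q   A^T ] [ x     ]   [-c ]
  [ A    0  ] [ lambda ] = [ b ]

Solving the linear system:
  x*      = (0.2632, -1.7368)
  lambda* = (1.2105)
  f(x*)   = -0.6579

x* = (0.2632, -1.7368), lambda* = (1.2105)


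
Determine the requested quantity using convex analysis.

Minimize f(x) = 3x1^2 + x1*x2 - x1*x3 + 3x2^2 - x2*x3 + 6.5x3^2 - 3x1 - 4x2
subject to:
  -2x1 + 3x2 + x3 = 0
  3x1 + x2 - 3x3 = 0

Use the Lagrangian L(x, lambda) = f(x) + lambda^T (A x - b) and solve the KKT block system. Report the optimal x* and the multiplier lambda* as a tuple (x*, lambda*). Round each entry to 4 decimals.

Form the Lagrangian:
  L(x, lambda) = (1/2) x^T Q x + c^T x + lambda^T (A x - b)
Stationarity (grad_x L = 0): Q x + c + A^T lambda = 0.
Primal feasibility: A x = b.

This gives the KKT block system:
  [ Q   A^T ] [ x     ]   [-c ]
  [ A    0  ] [ lambda ] = [ b ]

Solving the linear system:
  x*      = (0.2099, 0.063, 0.2309)
  lambda* = (0.8201, 1.1829)
  f(x*)   = -0.4408

x* = (0.2099, 0.063, 0.2309), lambda* = (0.8201, 1.1829)


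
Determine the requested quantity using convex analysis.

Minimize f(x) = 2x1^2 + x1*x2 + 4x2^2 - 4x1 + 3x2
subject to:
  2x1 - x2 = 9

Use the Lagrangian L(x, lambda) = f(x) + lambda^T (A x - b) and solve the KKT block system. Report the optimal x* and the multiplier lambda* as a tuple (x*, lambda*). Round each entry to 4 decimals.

Form the Lagrangian:
  L(x, lambda) = (1/2) x^T Q x + c^T x + lambda^T (A x - b)
Stationarity (grad_x L = 0): Q x + c + A^T lambda = 0.
Primal feasibility: A x = b.

This gives the KKT block system:
  [ Q   A^T ] [ x     ]   [-c ]
  [ A    0  ] [ lambda ] = [ b ]

Solving the linear system:
  x*      = (3.775, -1.45)
  lambda* = (-4.825)
  f(x*)   = 11.9875

x* = (3.775, -1.45), lambda* = (-4.825)


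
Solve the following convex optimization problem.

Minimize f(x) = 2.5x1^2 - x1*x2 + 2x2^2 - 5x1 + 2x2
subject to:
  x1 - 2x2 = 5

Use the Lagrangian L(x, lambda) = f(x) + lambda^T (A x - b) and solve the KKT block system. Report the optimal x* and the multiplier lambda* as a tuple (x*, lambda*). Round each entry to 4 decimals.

Form the Lagrangian:
  L(x, lambda) = (1/2) x^T Q x + c^T x + lambda^T (A x - b)
Stationarity (grad_x L = 0): Q x + c + A^T lambda = 0.
Primal feasibility: A x = b.

This gives the KKT block system:
  [ Q   A^T ] [ x     ]   [-c ]
  [ A    0  ] [ lambda ] = [ b ]

Solving the linear system:
  x*      = (1.3, -1.85)
  lambda* = (-3.35)
  f(x*)   = 3.275

x* = (1.3, -1.85), lambda* = (-3.35)


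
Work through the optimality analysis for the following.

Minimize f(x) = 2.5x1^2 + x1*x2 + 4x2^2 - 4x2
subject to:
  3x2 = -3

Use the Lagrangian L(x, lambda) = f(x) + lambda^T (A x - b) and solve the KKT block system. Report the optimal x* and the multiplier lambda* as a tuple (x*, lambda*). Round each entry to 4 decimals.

Form the Lagrangian:
  L(x, lambda) = (1/2) x^T Q x + c^T x + lambda^T (A x - b)
Stationarity (grad_x L = 0): Q x + c + A^T lambda = 0.
Primal feasibility: A x = b.

This gives the KKT block system:
  [ Q   A^T ] [ x     ]   [-c ]
  [ A    0  ] [ lambda ] = [ b ]

Solving the linear system:
  x*      = (0.2, -1)
  lambda* = (3.9333)
  f(x*)   = 7.9

x* = (0.2, -1), lambda* = (3.9333)


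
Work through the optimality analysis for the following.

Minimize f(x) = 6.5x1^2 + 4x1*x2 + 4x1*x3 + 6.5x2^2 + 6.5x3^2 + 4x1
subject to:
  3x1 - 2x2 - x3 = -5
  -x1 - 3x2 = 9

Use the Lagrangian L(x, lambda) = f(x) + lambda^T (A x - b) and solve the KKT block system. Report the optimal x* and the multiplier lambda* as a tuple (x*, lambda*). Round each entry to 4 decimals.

Form the Lagrangian:
  L(x, lambda) = (1/2) x^T Q x + c^T x + lambda^T (A x - b)
Stationarity (grad_x L = 0): Q x + c + A^T lambda = 0.
Primal feasibility: A x = b.

This gives the KKT block system:
  [ Q   A^T ] [ x     ]   [-c ]
  [ A    0  ] [ lambda ] = [ b ]

Solving the linear system:
  x*      = (-2.6557, -2.1148, 1.2625)
  lambda* = (5.7895, -16.5646)
  f(x*)   = 83.703

x* = (-2.6557, -2.1148, 1.2625), lambda* = (5.7895, -16.5646)


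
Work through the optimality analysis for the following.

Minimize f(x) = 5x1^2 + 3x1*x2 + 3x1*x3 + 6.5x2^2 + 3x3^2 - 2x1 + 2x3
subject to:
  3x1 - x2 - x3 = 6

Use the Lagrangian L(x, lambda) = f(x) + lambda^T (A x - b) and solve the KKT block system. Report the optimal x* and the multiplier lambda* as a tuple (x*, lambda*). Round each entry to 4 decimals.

Form the Lagrangian:
  L(x, lambda) = (1/2) x^T Q x + c^T x + lambda^T (A x - b)
Stationarity (grad_x L = 0): Q x + c + A^T lambda = 0.
Primal feasibility: A x = b.

This gives the KKT block system:
  [ Q   A^T ] [ x     ]   [-c ]
  [ A    0  ] [ lambda ] = [ b ]

Solving the linear system:
  x*      = (1.3825, -0.4797, -1.3728)
  lambda* = (-2.0891)
  f(x*)   = 3.5122

x* = (1.3825, -0.4797, -1.3728), lambda* = (-2.0891)


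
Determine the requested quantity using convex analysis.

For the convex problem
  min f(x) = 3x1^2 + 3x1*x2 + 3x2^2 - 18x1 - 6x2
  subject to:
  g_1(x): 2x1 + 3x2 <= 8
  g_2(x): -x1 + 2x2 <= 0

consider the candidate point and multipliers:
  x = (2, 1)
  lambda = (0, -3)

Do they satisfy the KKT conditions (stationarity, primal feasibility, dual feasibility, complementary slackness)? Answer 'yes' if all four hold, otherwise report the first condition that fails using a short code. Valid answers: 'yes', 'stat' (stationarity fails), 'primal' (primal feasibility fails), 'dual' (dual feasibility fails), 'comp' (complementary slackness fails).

Gradient of f: grad f(x) = Q x + c = (-3, 6)
Constraint values g_i(x) = a_i^T x - b_i:
  g_1((2, 1)) = -1
  g_2((2, 1)) = 0
Stationarity residual: grad f(x) + sum_i lambda_i a_i = (0, 0)
  -> stationarity OK
Primal feasibility (all g_i <= 0): OK
Dual feasibility (all lambda_i >= 0): FAILS
Complementary slackness (lambda_i * g_i(x) = 0 for all i): OK

Verdict: the first failing condition is dual_feasibility -> dual.

dual


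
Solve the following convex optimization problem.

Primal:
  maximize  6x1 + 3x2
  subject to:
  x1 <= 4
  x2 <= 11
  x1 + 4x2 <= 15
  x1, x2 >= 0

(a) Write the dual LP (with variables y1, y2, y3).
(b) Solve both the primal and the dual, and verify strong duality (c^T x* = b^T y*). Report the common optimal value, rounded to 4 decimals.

The standard primal-dual pair for 'max c^T x s.t. A x <= b, x >= 0' is:
  Dual:  min b^T y  s.t.  A^T y >= c,  y >= 0.

So the dual LP is:
  minimize  4y1 + 11y2 + 15y3
  subject to:
    y1 + y3 >= 6
    y2 + 4y3 >= 3
    y1, y2, y3 >= 0

Solving the primal: x* = (4, 2.75).
  primal value c^T x* = 32.25.
Solving the dual: y* = (5.25, 0, 0.75).
  dual value b^T y* = 32.25.
Strong duality: c^T x* = b^T y*. Confirmed.

32.25


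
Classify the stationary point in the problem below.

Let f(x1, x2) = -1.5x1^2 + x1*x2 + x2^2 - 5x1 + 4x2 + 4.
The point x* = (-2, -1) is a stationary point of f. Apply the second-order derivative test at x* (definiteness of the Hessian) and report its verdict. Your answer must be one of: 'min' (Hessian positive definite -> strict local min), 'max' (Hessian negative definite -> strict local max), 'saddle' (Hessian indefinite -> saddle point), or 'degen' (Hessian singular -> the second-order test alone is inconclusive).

Compute the Hessian H = grad^2 f:
  H = [[-3, 1], [1, 2]]
Verify stationarity: grad f(x*) = H x* + g = (0, 0).
Eigenvalues of H: -3.1926, 2.1926.
Eigenvalues have mixed signs, so H is indefinite -> x* is a saddle point.

saddle


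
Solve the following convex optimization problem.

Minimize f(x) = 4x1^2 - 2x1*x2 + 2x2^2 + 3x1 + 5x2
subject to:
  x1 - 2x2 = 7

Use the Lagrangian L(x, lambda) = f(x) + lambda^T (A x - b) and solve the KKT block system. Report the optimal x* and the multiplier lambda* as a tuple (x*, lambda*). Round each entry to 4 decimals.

Form the Lagrangian:
  L(x, lambda) = (1/2) x^T Q x + c^T x + lambda^T (A x - b)
Stationarity (grad_x L = 0): Q x + c + A^T lambda = 0.
Primal feasibility: A x = b.

This gives the KKT block system:
  [ Q   A^T ] [ x     ]   [-c ]
  [ A    0  ] [ lambda ] = [ b ]

Solving the linear system:
  x*      = (-0.7857, -3.8929)
  lambda* = (-4.5)
  f(x*)   = 4.8393

x* = (-0.7857, -3.8929), lambda* = (-4.5)


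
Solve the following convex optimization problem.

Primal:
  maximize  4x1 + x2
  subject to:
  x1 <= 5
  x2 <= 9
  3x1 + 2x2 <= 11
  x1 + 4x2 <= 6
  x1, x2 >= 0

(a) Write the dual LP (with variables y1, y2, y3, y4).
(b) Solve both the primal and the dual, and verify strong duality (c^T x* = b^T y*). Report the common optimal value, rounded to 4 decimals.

The standard primal-dual pair for 'max c^T x s.t. A x <= b, x >= 0' is:
  Dual:  min b^T y  s.t.  A^T y >= c,  y >= 0.

So the dual LP is:
  minimize  5y1 + 9y2 + 11y3 + 6y4
  subject to:
    y1 + 3y3 + y4 >= 4
    y2 + 2y3 + 4y4 >= 1
    y1, y2, y3, y4 >= 0

Solving the primal: x* = (3.6667, 0).
  primal value c^T x* = 14.6667.
Solving the dual: y* = (0, 0, 1.3333, 0).
  dual value b^T y* = 14.6667.
Strong duality: c^T x* = b^T y*. Confirmed.

14.6667


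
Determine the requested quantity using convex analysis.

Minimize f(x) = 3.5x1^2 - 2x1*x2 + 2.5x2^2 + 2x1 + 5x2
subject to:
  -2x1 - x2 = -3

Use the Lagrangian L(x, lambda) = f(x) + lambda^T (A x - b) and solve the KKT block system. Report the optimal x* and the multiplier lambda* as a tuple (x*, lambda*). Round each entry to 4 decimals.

Form the Lagrangian:
  L(x, lambda) = (1/2) x^T Q x + c^T x + lambda^T (A x - b)
Stationarity (grad_x L = 0): Q x + c + A^T lambda = 0.
Primal feasibility: A x = b.

This gives the KKT block system:
  [ Q   A^T ] [ x     ]   [-c ]
  [ A    0  ] [ lambda ] = [ b ]

Solving the linear system:
  x*      = (1.2571, 0.4857)
  lambda* = (4.9143)
  f(x*)   = 9.8429

x* = (1.2571, 0.4857), lambda* = (4.9143)


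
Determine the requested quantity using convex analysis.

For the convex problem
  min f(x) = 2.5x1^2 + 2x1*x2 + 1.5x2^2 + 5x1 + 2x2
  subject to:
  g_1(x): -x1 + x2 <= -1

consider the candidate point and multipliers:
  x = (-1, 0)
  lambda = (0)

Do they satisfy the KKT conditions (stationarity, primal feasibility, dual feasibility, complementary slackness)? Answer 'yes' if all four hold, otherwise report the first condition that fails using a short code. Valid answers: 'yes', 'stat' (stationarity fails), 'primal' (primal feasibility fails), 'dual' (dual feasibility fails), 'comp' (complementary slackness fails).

Gradient of f: grad f(x) = Q x + c = (0, 0)
Constraint values g_i(x) = a_i^T x - b_i:
  g_1((-1, 0)) = 2
Stationarity residual: grad f(x) + sum_i lambda_i a_i = (0, 0)
  -> stationarity OK
Primal feasibility (all g_i <= 0): FAILS
Dual feasibility (all lambda_i >= 0): OK
Complementary slackness (lambda_i * g_i(x) = 0 for all i): OK

Verdict: the first failing condition is primal_feasibility -> primal.

primal


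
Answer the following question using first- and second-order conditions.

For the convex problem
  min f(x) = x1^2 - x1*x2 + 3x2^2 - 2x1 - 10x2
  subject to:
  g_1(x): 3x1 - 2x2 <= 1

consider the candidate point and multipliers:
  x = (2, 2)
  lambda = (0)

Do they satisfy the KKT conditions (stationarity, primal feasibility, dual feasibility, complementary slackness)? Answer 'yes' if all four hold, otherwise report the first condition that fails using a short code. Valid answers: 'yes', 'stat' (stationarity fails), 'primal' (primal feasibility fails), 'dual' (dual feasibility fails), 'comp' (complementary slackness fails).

Gradient of f: grad f(x) = Q x + c = (0, 0)
Constraint values g_i(x) = a_i^T x - b_i:
  g_1((2, 2)) = 1
Stationarity residual: grad f(x) + sum_i lambda_i a_i = (0, 0)
  -> stationarity OK
Primal feasibility (all g_i <= 0): FAILS
Dual feasibility (all lambda_i >= 0): OK
Complementary slackness (lambda_i * g_i(x) = 0 for all i): OK

Verdict: the first failing condition is primal_feasibility -> primal.

primal


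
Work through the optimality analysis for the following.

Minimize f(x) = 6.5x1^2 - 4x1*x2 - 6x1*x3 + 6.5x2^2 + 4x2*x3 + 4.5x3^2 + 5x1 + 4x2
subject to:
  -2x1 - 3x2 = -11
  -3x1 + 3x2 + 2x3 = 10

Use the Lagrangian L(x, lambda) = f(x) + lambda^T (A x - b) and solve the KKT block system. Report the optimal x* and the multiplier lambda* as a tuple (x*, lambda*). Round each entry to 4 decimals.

Form the Lagrangian:
  L(x, lambda) = (1/2) x^T Q x + c^T x + lambda^T (A x - b)
Stationarity (grad_x L = 0): Q x + c + A^T lambda = 0.
Primal feasibility: A x = b.

This gives the KKT block system:
  [ Q   A^T ] [ x     ]   [-c ]
  [ A    0  ] [ lambda ] = [ b ]

Solving the linear system:
  x*      = (0.3878, 3.4081, 0.4696)
  lambda* = (8.4449, -7.7659)
  f(x*)   = 93.0623

x* = (0.3878, 3.4081, 0.4696), lambda* = (8.4449, -7.7659)


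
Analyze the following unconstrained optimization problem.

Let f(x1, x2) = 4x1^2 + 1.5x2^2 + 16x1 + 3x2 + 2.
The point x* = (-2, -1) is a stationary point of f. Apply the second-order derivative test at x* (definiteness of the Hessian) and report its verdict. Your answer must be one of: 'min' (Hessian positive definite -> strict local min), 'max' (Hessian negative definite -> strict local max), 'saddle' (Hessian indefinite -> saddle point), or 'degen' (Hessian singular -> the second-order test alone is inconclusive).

Compute the Hessian H = grad^2 f:
  H = [[8, 0], [0, 3]]
Verify stationarity: grad f(x*) = H x* + g = (0, 0).
Eigenvalues of H: 3, 8.
Both eigenvalues > 0, so H is positive definite -> x* is a strict local min.

min


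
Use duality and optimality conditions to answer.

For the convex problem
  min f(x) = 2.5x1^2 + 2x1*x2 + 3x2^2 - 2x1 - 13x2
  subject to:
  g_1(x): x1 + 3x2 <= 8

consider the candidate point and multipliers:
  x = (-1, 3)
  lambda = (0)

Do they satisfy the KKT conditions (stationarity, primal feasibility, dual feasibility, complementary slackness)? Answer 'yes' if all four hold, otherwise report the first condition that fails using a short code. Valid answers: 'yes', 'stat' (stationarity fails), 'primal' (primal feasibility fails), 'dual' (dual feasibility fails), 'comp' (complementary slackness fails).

Gradient of f: grad f(x) = Q x + c = (-1, 3)
Constraint values g_i(x) = a_i^T x - b_i:
  g_1((-1, 3)) = 0
Stationarity residual: grad f(x) + sum_i lambda_i a_i = (-1, 3)
  -> stationarity FAILS
Primal feasibility (all g_i <= 0): OK
Dual feasibility (all lambda_i >= 0): OK
Complementary slackness (lambda_i * g_i(x) = 0 for all i): OK

Verdict: the first failing condition is stationarity -> stat.

stat


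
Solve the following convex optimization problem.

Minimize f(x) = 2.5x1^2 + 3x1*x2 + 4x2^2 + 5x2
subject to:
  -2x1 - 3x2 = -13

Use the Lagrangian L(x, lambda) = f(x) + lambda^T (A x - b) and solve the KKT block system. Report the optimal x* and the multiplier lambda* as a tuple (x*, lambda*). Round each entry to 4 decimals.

Form the Lagrangian:
  L(x, lambda) = (1/2) x^T Q x + c^T x + lambda^T (A x - b)
Stationarity (grad_x L = 0): Q x + c + A^T lambda = 0.
Primal feasibility: A x = b.

This gives the KKT block system:
  [ Q   A^T ] [ x     ]   [-c ]
  [ A    0  ] [ lambda ] = [ b ]

Solving the linear system:
  x*      = (2.9512, 2.3659)
  lambda* = (10.9268)
  f(x*)   = 76.939

x* = (2.9512, 2.3659), lambda* = (10.9268)


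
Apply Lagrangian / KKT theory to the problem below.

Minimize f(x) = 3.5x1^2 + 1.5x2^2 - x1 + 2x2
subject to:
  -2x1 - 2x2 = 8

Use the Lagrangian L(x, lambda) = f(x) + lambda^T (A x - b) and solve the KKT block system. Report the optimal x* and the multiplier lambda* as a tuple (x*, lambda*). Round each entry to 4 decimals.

Form the Lagrangian:
  L(x, lambda) = (1/2) x^T Q x + c^T x + lambda^T (A x - b)
Stationarity (grad_x L = 0): Q x + c + A^T lambda = 0.
Primal feasibility: A x = b.

This gives the KKT block system:
  [ Q   A^T ] [ x     ]   [-c ]
  [ A    0  ] [ lambda ] = [ b ]

Solving the linear system:
  x*      = (-0.9, -3.1)
  lambda* = (-3.65)
  f(x*)   = 11.95

x* = (-0.9, -3.1), lambda* = (-3.65)


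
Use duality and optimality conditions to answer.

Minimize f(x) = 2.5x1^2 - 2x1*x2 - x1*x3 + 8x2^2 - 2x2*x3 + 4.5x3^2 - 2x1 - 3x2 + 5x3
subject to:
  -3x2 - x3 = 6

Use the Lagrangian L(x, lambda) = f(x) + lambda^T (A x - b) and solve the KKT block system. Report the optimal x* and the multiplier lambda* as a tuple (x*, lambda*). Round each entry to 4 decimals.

Form the Lagrangian:
  L(x, lambda) = (1/2) x^T Q x + c^T x + lambda^T (A x - b)
Stationarity (grad_x L = 0): Q x + c + A^T lambda = 0.
Primal feasibility: A x = b.

This gives the KKT block system:
  [ Q   A^T ] [ x     ]   [-c ]
  [ A    0  ] [ lambda ] = [ b ]

Solving the linear system:
  x*      = (-0.5147, -1.4265, -1.7206)
  lambda* = (-7.1176)
  f(x*)   = 19.7059

x* = (-0.5147, -1.4265, -1.7206), lambda* = (-7.1176)


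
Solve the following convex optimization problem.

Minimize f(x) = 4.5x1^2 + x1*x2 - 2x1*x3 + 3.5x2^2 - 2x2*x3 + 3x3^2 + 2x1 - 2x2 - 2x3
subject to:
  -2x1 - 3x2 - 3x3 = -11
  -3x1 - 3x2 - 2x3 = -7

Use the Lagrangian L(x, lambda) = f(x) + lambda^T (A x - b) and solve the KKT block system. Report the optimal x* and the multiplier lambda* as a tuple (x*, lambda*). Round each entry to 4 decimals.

Form the Lagrangian:
  L(x, lambda) = (1/2) x^T Q x + c^T x + lambda^T (A x - b)
Stationarity (grad_x L = 0): Q x + c + A^T lambda = 0.
Primal feasibility: A x = b.

This gives the KKT block system:
  [ Q   A^T ] [ x     ]   [-c ]
  [ A    0  ] [ lambda ] = [ b ]

Solving the linear system:
  x*      = (-1.0921, 1.4868, 2.9079)
  lambda* = (13.6579, -13.1579)
  f(x*)   = 23.5789

x* = (-1.0921, 1.4868, 2.9079), lambda* = (13.6579, -13.1579)


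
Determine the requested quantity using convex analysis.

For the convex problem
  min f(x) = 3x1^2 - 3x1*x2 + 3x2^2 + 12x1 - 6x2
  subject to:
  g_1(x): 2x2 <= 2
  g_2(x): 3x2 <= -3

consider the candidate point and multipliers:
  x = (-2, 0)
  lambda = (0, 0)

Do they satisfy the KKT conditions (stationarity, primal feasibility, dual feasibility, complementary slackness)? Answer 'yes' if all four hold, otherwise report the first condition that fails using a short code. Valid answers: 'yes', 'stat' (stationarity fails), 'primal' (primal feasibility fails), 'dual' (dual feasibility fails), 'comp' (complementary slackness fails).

Gradient of f: grad f(x) = Q x + c = (0, 0)
Constraint values g_i(x) = a_i^T x - b_i:
  g_1((-2, 0)) = -2
  g_2((-2, 0)) = 3
Stationarity residual: grad f(x) + sum_i lambda_i a_i = (0, 0)
  -> stationarity OK
Primal feasibility (all g_i <= 0): FAILS
Dual feasibility (all lambda_i >= 0): OK
Complementary slackness (lambda_i * g_i(x) = 0 for all i): OK

Verdict: the first failing condition is primal_feasibility -> primal.

primal


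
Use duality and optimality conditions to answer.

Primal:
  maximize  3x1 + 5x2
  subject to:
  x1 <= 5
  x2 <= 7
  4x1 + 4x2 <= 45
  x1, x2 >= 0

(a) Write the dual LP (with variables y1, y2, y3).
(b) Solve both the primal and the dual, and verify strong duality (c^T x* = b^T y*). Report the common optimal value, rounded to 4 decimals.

The standard primal-dual pair for 'max c^T x s.t. A x <= b, x >= 0' is:
  Dual:  min b^T y  s.t.  A^T y >= c,  y >= 0.

So the dual LP is:
  minimize  5y1 + 7y2 + 45y3
  subject to:
    y1 + 4y3 >= 3
    y2 + 4y3 >= 5
    y1, y2, y3 >= 0

Solving the primal: x* = (4.25, 7).
  primal value c^T x* = 47.75.
Solving the dual: y* = (0, 2, 0.75).
  dual value b^T y* = 47.75.
Strong duality: c^T x* = b^T y*. Confirmed.

47.75


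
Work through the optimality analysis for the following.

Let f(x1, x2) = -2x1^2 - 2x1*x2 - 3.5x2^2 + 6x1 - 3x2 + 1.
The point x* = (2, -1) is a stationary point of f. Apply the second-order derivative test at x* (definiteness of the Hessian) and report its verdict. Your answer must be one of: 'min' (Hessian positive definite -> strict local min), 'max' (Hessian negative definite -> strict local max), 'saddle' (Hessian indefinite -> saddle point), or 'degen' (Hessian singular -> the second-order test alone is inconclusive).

Compute the Hessian H = grad^2 f:
  H = [[-4, -2], [-2, -7]]
Verify stationarity: grad f(x*) = H x* + g = (0, 0).
Eigenvalues of H: -8, -3.
Both eigenvalues < 0, so H is negative definite -> x* is a strict local max.

max


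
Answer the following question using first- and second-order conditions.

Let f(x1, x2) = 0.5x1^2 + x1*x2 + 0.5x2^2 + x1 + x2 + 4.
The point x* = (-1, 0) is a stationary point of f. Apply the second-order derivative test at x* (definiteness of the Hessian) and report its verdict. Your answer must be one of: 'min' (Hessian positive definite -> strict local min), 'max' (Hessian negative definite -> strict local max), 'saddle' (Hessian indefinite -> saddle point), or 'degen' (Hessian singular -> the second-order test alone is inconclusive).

Compute the Hessian H = grad^2 f:
  H = [[1, 1], [1, 1]]
Verify stationarity: grad f(x*) = H x* + g = (0, 0).
Eigenvalues of H: 0, 2.
H has a zero eigenvalue (singular; positive semidefinite but not definite), so H is neither positive definite, negative definite, nor indefinite. The second-order test alone is inconclusive -> degen.
(Indeed, f is constant along the null direction of H through x*, so x* is not a strict local extremum.)

degen


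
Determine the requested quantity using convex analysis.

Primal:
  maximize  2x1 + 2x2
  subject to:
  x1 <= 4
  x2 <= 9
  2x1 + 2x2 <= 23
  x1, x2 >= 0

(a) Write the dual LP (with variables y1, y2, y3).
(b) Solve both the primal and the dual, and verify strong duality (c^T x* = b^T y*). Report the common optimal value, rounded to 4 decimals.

The standard primal-dual pair for 'max c^T x s.t. A x <= b, x >= 0' is:
  Dual:  min b^T y  s.t.  A^T y >= c,  y >= 0.

So the dual LP is:
  minimize  4y1 + 9y2 + 23y3
  subject to:
    y1 + 2y3 >= 2
    y2 + 2y3 >= 2
    y1, y2, y3 >= 0

Solving the primal: x* = (2.5, 9).
  primal value c^T x* = 23.
Solving the dual: y* = (0, 0, 1).
  dual value b^T y* = 23.
Strong duality: c^T x* = b^T y*. Confirmed.

23


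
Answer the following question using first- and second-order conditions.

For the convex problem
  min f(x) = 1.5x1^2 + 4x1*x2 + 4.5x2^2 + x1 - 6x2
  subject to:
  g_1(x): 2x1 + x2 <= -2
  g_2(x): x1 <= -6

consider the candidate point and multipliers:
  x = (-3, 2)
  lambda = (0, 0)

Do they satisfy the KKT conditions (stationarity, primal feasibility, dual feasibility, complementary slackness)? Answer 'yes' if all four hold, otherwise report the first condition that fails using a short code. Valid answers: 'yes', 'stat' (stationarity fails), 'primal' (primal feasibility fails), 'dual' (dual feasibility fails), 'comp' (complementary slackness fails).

Gradient of f: grad f(x) = Q x + c = (0, 0)
Constraint values g_i(x) = a_i^T x - b_i:
  g_1((-3, 2)) = -2
  g_2((-3, 2)) = 3
Stationarity residual: grad f(x) + sum_i lambda_i a_i = (0, 0)
  -> stationarity OK
Primal feasibility (all g_i <= 0): FAILS
Dual feasibility (all lambda_i >= 0): OK
Complementary slackness (lambda_i * g_i(x) = 0 for all i): OK

Verdict: the first failing condition is primal_feasibility -> primal.

primal


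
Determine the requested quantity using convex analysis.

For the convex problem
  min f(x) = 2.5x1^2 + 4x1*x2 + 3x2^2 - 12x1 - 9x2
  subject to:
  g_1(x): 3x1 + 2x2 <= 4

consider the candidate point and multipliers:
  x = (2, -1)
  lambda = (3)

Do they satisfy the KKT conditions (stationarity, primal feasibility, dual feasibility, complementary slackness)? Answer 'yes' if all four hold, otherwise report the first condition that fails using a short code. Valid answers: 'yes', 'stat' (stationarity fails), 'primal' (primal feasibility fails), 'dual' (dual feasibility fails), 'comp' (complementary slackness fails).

Gradient of f: grad f(x) = Q x + c = (-6, -7)
Constraint values g_i(x) = a_i^T x - b_i:
  g_1((2, -1)) = 0
Stationarity residual: grad f(x) + sum_i lambda_i a_i = (3, -1)
  -> stationarity FAILS
Primal feasibility (all g_i <= 0): OK
Dual feasibility (all lambda_i >= 0): OK
Complementary slackness (lambda_i * g_i(x) = 0 for all i): OK

Verdict: the first failing condition is stationarity -> stat.

stat


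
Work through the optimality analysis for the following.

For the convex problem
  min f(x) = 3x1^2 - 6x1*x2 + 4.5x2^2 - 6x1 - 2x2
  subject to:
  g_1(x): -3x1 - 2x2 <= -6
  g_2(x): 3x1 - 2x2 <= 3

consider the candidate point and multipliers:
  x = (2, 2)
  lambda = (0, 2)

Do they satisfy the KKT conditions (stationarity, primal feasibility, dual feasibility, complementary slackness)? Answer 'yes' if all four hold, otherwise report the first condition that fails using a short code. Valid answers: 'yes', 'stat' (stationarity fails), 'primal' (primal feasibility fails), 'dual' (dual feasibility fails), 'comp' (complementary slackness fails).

Gradient of f: grad f(x) = Q x + c = (-6, 4)
Constraint values g_i(x) = a_i^T x - b_i:
  g_1((2, 2)) = -4
  g_2((2, 2)) = -1
Stationarity residual: grad f(x) + sum_i lambda_i a_i = (0, 0)
  -> stationarity OK
Primal feasibility (all g_i <= 0): OK
Dual feasibility (all lambda_i >= 0): OK
Complementary slackness (lambda_i * g_i(x) = 0 for all i): FAILS

Verdict: the first failing condition is complementary_slackness -> comp.

comp


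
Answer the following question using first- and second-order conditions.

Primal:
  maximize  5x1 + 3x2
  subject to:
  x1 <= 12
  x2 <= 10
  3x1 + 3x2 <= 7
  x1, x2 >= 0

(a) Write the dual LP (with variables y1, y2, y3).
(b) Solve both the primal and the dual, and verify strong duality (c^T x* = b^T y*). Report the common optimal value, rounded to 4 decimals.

The standard primal-dual pair for 'max c^T x s.t. A x <= b, x >= 0' is:
  Dual:  min b^T y  s.t.  A^T y >= c,  y >= 0.

So the dual LP is:
  minimize  12y1 + 10y2 + 7y3
  subject to:
    y1 + 3y3 >= 5
    y2 + 3y3 >= 3
    y1, y2, y3 >= 0

Solving the primal: x* = (2.3333, 0).
  primal value c^T x* = 11.6667.
Solving the dual: y* = (0, 0, 1.6667).
  dual value b^T y* = 11.6667.
Strong duality: c^T x* = b^T y*. Confirmed.

11.6667


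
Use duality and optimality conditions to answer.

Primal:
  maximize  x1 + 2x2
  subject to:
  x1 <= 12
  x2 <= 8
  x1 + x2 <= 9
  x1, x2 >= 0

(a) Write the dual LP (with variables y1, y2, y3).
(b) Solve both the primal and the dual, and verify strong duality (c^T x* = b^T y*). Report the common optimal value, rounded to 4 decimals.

The standard primal-dual pair for 'max c^T x s.t. A x <= b, x >= 0' is:
  Dual:  min b^T y  s.t.  A^T y >= c,  y >= 0.

So the dual LP is:
  minimize  12y1 + 8y2 + 9y3
  subject to:
    y1 + y3 >= 1
    y2 + y3 >= 2
    y1, y2, y3 >= 0

Solving the primal: x* = (1, 8).
  primal value c^T x* = 17.
Solving the dual: y* = (0, 1, 1).
  dual value b^T y* = 17.
Strong duality: c^T x* = b^T y*. Confirmed.

17


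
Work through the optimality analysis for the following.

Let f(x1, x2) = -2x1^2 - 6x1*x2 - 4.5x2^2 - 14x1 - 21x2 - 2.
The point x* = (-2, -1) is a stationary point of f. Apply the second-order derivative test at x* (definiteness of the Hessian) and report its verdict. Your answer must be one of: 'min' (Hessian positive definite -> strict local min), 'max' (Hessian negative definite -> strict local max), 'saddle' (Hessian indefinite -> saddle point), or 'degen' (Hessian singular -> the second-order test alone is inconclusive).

Compute the Hessian H = grad^2 f:
  H = [[-4, -6], [-6, -9]]
Verify stationarity: grad f(x*) = H x* + g = (0, 0).
Eigenvalues of H: -13, 0.
H has a zero eigenvalue (singular; negative semidefinite but not definite), so H is neither positive definite, negative definite, nor indefinite. The second-order test alone is inconclusive -> degen.
(Indeed, f is constant along the null direction of H through x*, so x* is not a strict local extremum.)

degen
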